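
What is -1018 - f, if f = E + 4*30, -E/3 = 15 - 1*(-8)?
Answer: -1069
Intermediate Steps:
E = -69 (E = -3*(15 - 1*(-8)) = -3*(15 + 8) = -3*23 = -69)
f = 51 (f = -69 + 4*30 = -69 + 120 = 51)
-1018 - f = -1018 - 1*51 = -1018 - 51 = -1069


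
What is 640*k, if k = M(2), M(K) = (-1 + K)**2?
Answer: 640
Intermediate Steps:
k = 1 (k = (-1 + 2)**2 = 1**2 = 1)
640*k = 640*1 = 640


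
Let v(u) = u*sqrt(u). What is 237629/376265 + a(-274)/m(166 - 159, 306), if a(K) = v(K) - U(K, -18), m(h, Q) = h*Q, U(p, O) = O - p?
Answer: 206338739/402979815 - 137*I*sqrt(274)/1071 ≈ 0.51203 - 2.1174*I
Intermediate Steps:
v(u) = u**(3/2)
m(h, Q) = Q*h
a(K) = 18 + K + K**(3/2) (a(K) = K**(3/2) - (-18 - K) = K**(3/2) + (18 + K) = 18 + K + K**(3/2))
237629/376265 + a(-274)/m(166 - 159, 306) = 237629/376265 + (18 - 274 + (-274)**(3/2))/((306*(166 - 159))) = 237629*(1/376265) + (18 - 274 - 274*I*sqrt(274))/((306*7)) = 237629/376265 + (-256 - 274*I*sqrt(274))/2142 = 237629/376265 + (-256 - 274*I*sqrt(274))*(1/2142) = 237629/376265 + (-128/1071 - 137*I*sqrt(274)/1071) = 206338739/402979815 - 137*I*sqrt(274)/1071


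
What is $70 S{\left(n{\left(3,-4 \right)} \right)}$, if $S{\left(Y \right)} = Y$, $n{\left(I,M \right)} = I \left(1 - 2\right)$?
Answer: $-210$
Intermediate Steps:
$n{\left(I,M \right)} = - I$ ($n{\left(I,M \right)} = I \left(-1\right) = - I$)
$70 S{\left(n{\left(3,-4 \right)} \right)} = 70 \left(\left(-1\right) 3\right) = 70 \left(-3\right) = -210$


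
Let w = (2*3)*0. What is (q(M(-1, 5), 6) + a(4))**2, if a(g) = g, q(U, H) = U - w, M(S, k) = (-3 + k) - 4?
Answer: 4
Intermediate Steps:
M(S, k) = -7 + k
w = 0 (w = 6*0 = 0)
q(U, H) = U (q(U, H) = U - 1*0 = U + 0 = U)
(q(M(-1, 5), 6) + a(4))**2 = ((-7 + 5) + 4)**2 = (-2 + 4)**2 = 2**2 = 4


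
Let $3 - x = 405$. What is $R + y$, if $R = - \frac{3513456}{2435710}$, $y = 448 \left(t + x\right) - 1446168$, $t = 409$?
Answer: $- \frac{1757405493088}{1217855} \approx -1.443 \cdot 10^{6}$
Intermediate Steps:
$x = -402$ ($x = 3 - 405 = -402$)
$y = -1443032$ ($y = 448 \left(409 - 402\right) - 1446168 = 448 \cdot 7 - 1446168 = 3136 - 1446168 = -1443032$)
$R = - \frac{1756728}{1217855}$ ($R = \left(-3513456\right) \frac{1}{2435710} = - \frac{1756728}{1217855} \approx -1.4425$)
$R + y = - \frac{1756728}{1217855} - 1443032 = - \frac{1757405493088}{1217855}$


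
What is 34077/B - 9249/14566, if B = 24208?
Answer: 136232895/176306864 ≈ 0.77270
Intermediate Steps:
34077/B - 9249/14566 = 34077/24208 - 9249/14566 = 136232895/176306864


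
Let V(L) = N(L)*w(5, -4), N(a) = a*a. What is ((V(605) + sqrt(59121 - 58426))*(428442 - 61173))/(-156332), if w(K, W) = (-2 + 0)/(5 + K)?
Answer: 222197745/1292 - 367269*sqrt(695)/156332 ≈ 1.7192e+5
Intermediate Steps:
w(K, W) = -2/(5 + K)
N(a) = a**2
V(L) = -L**2/5 (V(L) = L**2*(-2/(5 + 5)) = L**2*(-2/10) = L**2*(-2*1/10) = L**2*(-1/5) = -L**2/5)
((V(605) + sqrt(59121 - 58426))*(428442 - 61173))/(-156332) = ((-1/5*605**2 + sqrt(59121 - 58426))*(428442 - 61173))/(-156332) = ((-1/5*366025 + sqrt(695))*367269)*(-1/156332) = ((-73205 + sqrt(695))*367269)*(-1/156332) = (-26885927145 + 367269*sqrt(695))*(-1/156332) = 222197745/1292 - 367269*sqrt(695)/156332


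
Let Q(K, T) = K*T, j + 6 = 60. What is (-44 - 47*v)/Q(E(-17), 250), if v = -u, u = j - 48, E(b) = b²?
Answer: 7/2125 ≈ 0.0032941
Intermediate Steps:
j = 54 (j = -6 + 60 = 54)
u = 6 (u = 54 - 48 = 6)
v = -6 (v = -1*6 = -6)
(-44 - 47*v)/Q(E(-17), 250) = (-44 - 47*(-6))/(((-17)²*250)) = (-44 + 282)/((289*250)) = 238/72250 = 238*(1/72250) = 7/2125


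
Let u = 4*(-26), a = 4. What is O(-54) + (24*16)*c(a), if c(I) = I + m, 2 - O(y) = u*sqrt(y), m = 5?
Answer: 3458 + 312*I*sqrt(6) ≈ 3458.0 + 764.24*I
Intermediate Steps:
u = -104
O(y) = 2 + 104*sqrt(y) (O(y) = 2 - (-104)*sqrt(y) = 2 + 104*sqrt(y))
c(I) = 5 + I (c(I) = I + 5 = 5 + I)
O(-54) + (24*16)*c(a) = (2 + 104*sqrt(-54)) + (24*16)*(5 + 4) = (2 + 104*(3*I*sqrt(6))) + 384*9 = (2 + 312*I*sqrt(6)) + 3456 = 3458 + 312*I*sqrt(6)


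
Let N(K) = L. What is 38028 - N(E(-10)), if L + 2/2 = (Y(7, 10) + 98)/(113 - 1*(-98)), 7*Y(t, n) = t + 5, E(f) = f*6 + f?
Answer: 56168135/1477 ≈ 38029.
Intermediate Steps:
E(f) = 7*f (E(f) = 6*f + f = 7*f)
Y(t, n) = 5/7 + t/7 (Y(t, n) = (t + 5)/7 = (5 + t)/7 = 5/7 + t/7)
L = -779/1477 (L = -1 + ((5/7 + (⅐)*7) + 98)/(113 - 1*(-98)) = -1 + ((5/7 + 1) + 98)/(113 + 98) = -1 + (12/7 + 98)/211 = -1 + (698/7)*(1/211) = -1 + 698/1477 = -779/1477 ≈ -0.52742)
N(K) = -779/1477
38028 - N(E(-10)) = 38028 - 1*(-779/1477) = 38028 + 779/1477 = 56168135/1477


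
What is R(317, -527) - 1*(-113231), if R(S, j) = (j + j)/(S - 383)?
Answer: 3737150/33 ≈ 1.1325e+5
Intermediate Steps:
R(S, j) = 2*j/(-383 + S) (R(S, j) = (2*j)/(-383 + S) = 2*j/(-383 + S))
R(317, -527) - 1*(-113231) = 2*(-527)/(-383 + 317) - 1*(-113231) = 2*(-527)/(-66) + 113231 = 2*(-527)*(-1/66) + 113231 = 527/33 + 113231 = 3737150/33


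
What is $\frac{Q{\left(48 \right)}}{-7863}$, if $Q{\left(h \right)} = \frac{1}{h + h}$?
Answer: $- \frac{1}{754848} \approx -1.3248 \cdot 10^{-6}$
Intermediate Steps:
$Q{\left(h \right)} = \frac{1}{2 h}$
$\frac{Q{\left(48 \right)}}{-7863} = \frac{\frac{1}{2} \cdot \frac{1}{48}}{-7863} = \frac{1}{2} \cdot \frac{1}{48} \left(- \frac{1}{7863}\right) = \frac{1}{96} \left(- \frac{1}{7863}\right) = - \frac{1}{754848}$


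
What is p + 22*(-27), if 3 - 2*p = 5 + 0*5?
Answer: -595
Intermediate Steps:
p = -1 (p = 3/2 - (5 + 0*5)/2 = 3/2 - (5 + 0)/2 = 3/2 - ½*5 = 3/2 - 5/2 = -1)
p + 22*(-27) = -1 + 22*(-27) = -1 - 594 = -595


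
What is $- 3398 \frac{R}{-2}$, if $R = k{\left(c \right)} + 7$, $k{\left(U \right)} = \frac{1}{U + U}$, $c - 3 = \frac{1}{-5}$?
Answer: $\frac{341499}{28} \approx 12196.0$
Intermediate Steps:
$c = \frac{14}{5}$ ($c = 3 + \frac{1}{-5} = 3 - \frac{1}{5} = \frac{14}{5} \approx 2.8$)
$k{\left(U \right)} = \frac{1}{2 U}$
$R = \frac{201}{28}$ ($R = \frac{1}{2 \cdot \frac{14}{5}} + 7 = \frac{1}{2} \cdot \frac{5}{14} + 7 = \frac{5}{28} + 7 = \frac{201}{28} \approx 7.1786$)
$- 3398 \frac{R}{-2} = - 3398 \frac{201}{28 \left(-2\right)} = - 3398 \cdot \frac{201}{28} \left(- \frac{1}{2}\right) = \left(-3398\right) \left(- \frac{201}{56}\right) = \frac{341499}{28}$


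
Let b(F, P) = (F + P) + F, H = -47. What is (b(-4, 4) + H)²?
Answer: 2601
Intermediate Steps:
b(F, P) = P + 2*F
(b(-4, 4) + H)² = ((4 + 2*(-4)) - 47)² = ((4 - 8) - 47)² = (-4 - 47)² = (-51)² = 2601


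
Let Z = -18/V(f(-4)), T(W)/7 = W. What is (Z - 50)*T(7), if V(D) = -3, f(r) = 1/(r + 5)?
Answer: -2156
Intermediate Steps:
f(r) = 1/(5 + r)
T(W) = 7*W
Z = 6 (Z = -18/(-3) = -18*(-⅓) = 6)
(Z - 50)*T(7) = (6 - 50)*(7*7) = -44*49 = -2156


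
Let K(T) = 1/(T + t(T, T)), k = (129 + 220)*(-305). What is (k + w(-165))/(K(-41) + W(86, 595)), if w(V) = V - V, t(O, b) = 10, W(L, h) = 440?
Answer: -3299795/13639 ≈ -241.94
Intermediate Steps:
w(V) = 0
k = -106445 (k = 349*(-305) = -106445)
K(T) = 1/(10 + T) (K(T) = 1/(T + 10) = 1/(10 + T))
(k + w(-165))/(K(-41) + W(86, 595)) = (-106445 + 0)/(1/(10 - 41) + 440) = -106445/(1/(-31) + 440) = -106445/(-1/31 + 440) = -106445/13639/31 = -106445*31/13639 = -3299795/13639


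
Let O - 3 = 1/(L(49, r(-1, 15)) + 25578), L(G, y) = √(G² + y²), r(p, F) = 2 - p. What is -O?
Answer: -981360300/327115837 + √2410/654231674 ≈ -3.0000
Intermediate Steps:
O = 3 + 1/(25578 + √2410) (O = 3 + 1/(√(49² + (2 - 1*(-1))²) + 25578) = 3 + 1/(√(2401 + (2 + 1)²) + 25578) = 3 + 1/(√(2401 + 3²) + 25578) = 3 + 1/(√(2401 + 9) + 25578) = 3 + 1/(√2410 + 25578) = 3 + 1/(25578 + √2410) ≈ 3.0000)
-O = -(981360300/327115837 - √2410/654231674) = -981360300/327115837 + √2410/654231674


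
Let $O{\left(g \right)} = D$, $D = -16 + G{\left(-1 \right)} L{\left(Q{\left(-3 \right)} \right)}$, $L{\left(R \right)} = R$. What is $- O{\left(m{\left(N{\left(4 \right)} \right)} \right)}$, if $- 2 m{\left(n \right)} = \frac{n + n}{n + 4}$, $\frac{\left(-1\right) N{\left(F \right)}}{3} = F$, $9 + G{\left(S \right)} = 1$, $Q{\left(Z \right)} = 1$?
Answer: $24$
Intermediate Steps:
$G{\left(S \right)} = -8$ ($G{\left(S \right)} = -9 + 1 = -8$)
$N{\left(F \right)} = - 3 F$
$m{\left(n \right)} = - \frac{n}{4 + n}$ ($m{\left(n \right)} = - \frac{\left(n + n\right) \frac{1}{n + 4}}{2} = - \frac{2 n \frac{1}{4 + n}}{2} = - \frac{n}{4 + n}$)
$D = -24$ ($D = -16 - 8 = -24$)
$O{\left(g \right)} = -24$
$- O{\left(m{\left(N{\left(4 \right)} \right)} \right)} = \left(-1\right) \left(-24\right) = 24$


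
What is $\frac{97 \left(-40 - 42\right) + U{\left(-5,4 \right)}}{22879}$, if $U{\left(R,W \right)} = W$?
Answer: $- \frac{7950}{22879} \approx -0.34748$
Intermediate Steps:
$\frac{97 \left(-40 - 42\right) + U{\left(-5,4 \right)}}{22879} = \frac{97 \left(-40 - 42\right) + 4}{22879} = \left(97 \left(-40 - 42\right) + 4\right) \frac{1}{22879} = \left(97 \left(-82\right) + 4\right) \frac{1}{22879} = \left(-7954 + 4\right) \frac{1}{22879} = \left(-7950\right) \frac{1}{22879} = - \frac{7950}{22879}$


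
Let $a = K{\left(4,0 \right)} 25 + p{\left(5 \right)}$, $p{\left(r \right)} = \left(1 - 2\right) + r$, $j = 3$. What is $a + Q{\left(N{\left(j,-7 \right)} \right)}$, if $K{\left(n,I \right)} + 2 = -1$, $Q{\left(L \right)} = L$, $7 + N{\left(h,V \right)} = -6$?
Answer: $-84$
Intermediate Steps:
$N{\left(h,V \right)} = -13$ ($N{\left(h,V \right)} = -7 - 6 = -13$)
$K{\left(n,I \right)} = -3$ ($K{\left(n,I \right)} = -2 - 1 = -3$)
$p{\left(r \right)} = -1 + r$
$a = -71$ ($a = \left(-3\right) 25 + \left(-1 + 5\right) = -75 + 4 = -71$)
$a + Q{\left(N{\left(j,-7 \right)} \right)} = -71 - 13 = -84$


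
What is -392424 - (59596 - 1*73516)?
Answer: -378504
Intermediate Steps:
-392424 - (59596 - 1*73516) = -392424 - (59596 - 73516) = -392424 - 1*(-13920) = -392424 + 13920 = -378504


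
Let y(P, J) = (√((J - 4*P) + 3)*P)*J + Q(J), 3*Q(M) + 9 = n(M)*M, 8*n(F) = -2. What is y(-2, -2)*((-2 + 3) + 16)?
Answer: 935/6 ≈ 155.83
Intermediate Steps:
n(F) = -¼ (n(F) = (⅛)*(-2) = -¼)
Q(M) = -3 - M/12 (Q(M) = -3 + (-M/4)/3 = -3 - M/12)
y(P, J) = -3 - J/12 + J*P*√(3 + J - 4*P) (y(P, J) = (√((J - 4*P) + 3)*P)*J + (-3 - J/12) = (√(3 + J - 4*P)*P)*J + (-3 - J/12) = (P*√(3 + J - 4*P))*J + (-3 - J/12) = J*P*√(3 + J - 4*P) + (-3 - J/12) = -3 - J/12 + J*P*√(3 + J - 4*P))
y(-2, -2)*((-2 + 3) + 16) = (-3 - 1/12*(-2) - 2*(-2)*√(3 - 2 - 4*(-2)))*((-2 + 3) + 16) = (-3 + ⅙ - 2*(-2)*√(3 - 2 + 8))*(1 + 16) = (-3 + ⅙ - 2*(-2)*√9)*17 = (-3 + ⅙ - 2*(-2)*3)*17 = (-3 + ⅙ + 12)*17 = (55/6)*17 = 935/6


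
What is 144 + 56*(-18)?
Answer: -864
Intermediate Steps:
144 + 56*(-18) = 144 - 1008 = -864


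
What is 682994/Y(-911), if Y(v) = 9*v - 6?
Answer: -682994/8205 ≈ -83.241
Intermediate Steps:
Y(v) = -6 + 9*v
682994/Y(-911) = 682994/(-6 + 9*(-911)) = 682994/(-6 - 8199) = 682994/(-8205) = 682994*(-1/8205) = -682994/8205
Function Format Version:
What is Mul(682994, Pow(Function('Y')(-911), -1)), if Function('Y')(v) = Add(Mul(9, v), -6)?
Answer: Rational(-682994, 8205) ≈ -83.241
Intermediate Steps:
Function('Y')(v) = Add(-6, Mul(9, v))
Mul(682994, Pow(Function('Y')(-911), -1)) = Mul(682994, Pow(Add(-6, Mul(9, -911)), -1)) = Mul(682994, Pow(Add(-6, -8199), -1)) = Mul(682994, Pow(-8205, -1)) = Mul(682994, Rational(-1, 8205)) = Rational(-682994, 8205)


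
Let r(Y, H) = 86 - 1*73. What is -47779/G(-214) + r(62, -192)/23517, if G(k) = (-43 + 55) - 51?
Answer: 28810750/23517 ≈ 1225.1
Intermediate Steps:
r(Y, H) = 13 (r(Y, H) = 86 - 73 = 13)
G(k) = -39 (G(k) = 12 - 51 = -39)
-47779/G(-214) + r(62, -192)/23517 = -47779/(-39) + 13/23517 = -47779*(-1/39) + 13*(1/23517) = 47779/39 + 1/1809 = 28810750/23517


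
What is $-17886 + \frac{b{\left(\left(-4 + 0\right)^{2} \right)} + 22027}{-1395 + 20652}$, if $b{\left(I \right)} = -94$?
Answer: $- \frac{114802923}{6419} \approx -17885.0$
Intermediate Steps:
$-17886 + \frac{b{\left(\left(-4 + 0\right)^{2} \right)} + 22027}{-1395 + 20652} = -17886 + \frac{-94 + 22027}{-1395 + 20652} = -17886 + \frac{21933}{19257} = -17886 + 21933 \cdot \frac{1}{19257} = -17886 + \frac{7311}{6419} = - \frac{114802923}{6419}$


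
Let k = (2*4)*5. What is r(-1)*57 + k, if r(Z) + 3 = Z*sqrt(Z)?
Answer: -131 - 57*I ≈ -131.0 - 57.0*I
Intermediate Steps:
r(Z) = -3 + Z**(3/2) (r(Z) = -3 + Z*sqrt(Z) = -3 + Z**(3/2))
k = 40 (k = 8*5 = 40)
r(-1)*57 + k = (-3 + (-1)**(3/2))*57 + 40 = (-3 - I)*57 + 40 = (-171 - 57*I) + 40 = -131 - 57*I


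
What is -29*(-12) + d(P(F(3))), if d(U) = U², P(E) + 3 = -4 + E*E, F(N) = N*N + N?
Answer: 19117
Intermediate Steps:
F(N) = N + N² (F(N) = N² + N = N + N²)
P(E) = -7 + E² (P(E) = -3 + (-4 + E*E) = -3 + (-4 + E²) = -7 + E²)
-29*(-12) + d(P(F(3))) = -29*(-12) + (-7 + (3*(1 + 3))²)² = 348 + (-7 + (3*4)²)² = 348 + (-7 + 12²)² = 348 + (-7 + 144)² = 348 + 137² = 348 + 18769 = 19117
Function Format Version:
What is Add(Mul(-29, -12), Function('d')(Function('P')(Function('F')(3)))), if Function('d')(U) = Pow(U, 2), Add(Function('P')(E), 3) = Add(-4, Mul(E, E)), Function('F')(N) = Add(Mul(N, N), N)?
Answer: 19117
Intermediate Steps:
Function('F')(N) = Add(N, Pow(N, 2)) (Function('F')(N) = Add(Pow(N, 2), N) = Add(N, Pow(N, 2)))
Function('P')(E) = Add(-7, Pow(E, 2)) (Function('P')(E) = Add(-3, Add(-4, Mul(E, E))) = Add(-3, Add(-4, Pow(E, 2))) = Add(-7, Pow(E, 2)))
Add(Mul(-29, -12), Function('d')(Function('P')(Function('F')(3)))) = Add(Mul(-29, -12), Pow(Add(-7, Pow(Mul(3, Add(1, 3)), 2)), 2)) = Add(348, Pow(Add(-7, Pow(Mul(3, 4), 2)), 2)) = Add(348, Pow(Add(-7, Pow(12, 2)), 2)) = Add(348, Pow(Add(-7, 144), 2)) = Add(348, Pow(137, 2)) = Add(348, 18769) = 19117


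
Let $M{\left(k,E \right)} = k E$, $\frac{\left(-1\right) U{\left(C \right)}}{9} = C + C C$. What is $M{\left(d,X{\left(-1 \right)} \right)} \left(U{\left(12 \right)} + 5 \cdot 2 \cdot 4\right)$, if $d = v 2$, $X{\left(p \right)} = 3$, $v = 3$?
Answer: $-24552$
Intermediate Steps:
$U{\left(C \right)} = - 9 C - 9 C^{2}$ ($U{\left(C \right)} = - 9 \left(C + C C\right) = - 9 \left(C + C^{2}\right) = - 9 C - 9 C^{2}$)
$d = 6$ ($d = 3 \cdot 2 = 6$)
$M{\left(k,E \right)} = E k$
$M{\left(d,X{\left(-1 \right)} \right)} \left(U{\left(12 \right)} + 5 \cdot 2 \cdot 4\right) = 3 \cdot 6 \left(\left(-9\right) 12 \left(1 + 12\right) + 5 \cdot 2 \cdot 4\right) = 18 \left(\left(-9\right) 12 \cdot 13 + 10 \cdot 4\right) = 18 \left(-1404 + 40\right) = 18 \left(-1364\right) = -24552$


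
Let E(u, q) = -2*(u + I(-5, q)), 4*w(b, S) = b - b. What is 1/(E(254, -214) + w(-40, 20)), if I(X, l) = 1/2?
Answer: -1/509 ≈ -0.0019646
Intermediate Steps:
I(X, l) = ½
w(b, S) = 0 (w(b, S) = (b - b)/4 = (¼)*0 = 0)
E(u, q) = -1 - 2*u (E(u, q) = -2*(u + ½) = -2*(½ + u) = -1 - 2*u)
1/(E(254, -214) + w(-40, 20)) = 1/((-1 - 2*254) + 0) = 1/((-1 - 508) + 0) = 1/(-509 + 0) = 1/(-509) = -1/509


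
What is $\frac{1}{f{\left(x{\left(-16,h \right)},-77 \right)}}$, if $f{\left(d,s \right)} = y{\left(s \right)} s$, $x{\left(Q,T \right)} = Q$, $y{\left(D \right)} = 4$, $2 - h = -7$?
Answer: $- \frac{1}{308} \approx -0.0032468$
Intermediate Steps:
$h = 9$ ($h = 2 - -7 = 2 + 7 = 9$)
$f{\left(d,s \right)} = 4 s$
$\frac{1}{f{\left(x{\left(-16,h \right)},-77 \right)}} = \frac{1}{4 \left(-77\right)} = \frac{1}{-308} = - \frac{1}{308}$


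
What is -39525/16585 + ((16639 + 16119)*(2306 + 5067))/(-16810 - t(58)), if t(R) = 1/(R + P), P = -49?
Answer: -232626898047/16188137 ≈ -14370.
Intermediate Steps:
t(R) = 1/(-49 + R) (t(R) = 1/(R - 49) = 1/(-49 + R))
-39525/16585 + ((16639 + 16119)*(2306 + 5067))/(-16810 - t(58)) = -39525/16585 + ((16639 + 16119)*(2306 + 5067))/(-16810 - 1/(-49 + 58)) = -39525*1/16585 + (32758*7373)/(-16810 - 1/9) = -255/107 + 241524734/(-16810 - 1*⅑) = -255/107 + 241524734/(-16810 - ⅑) = -255/107 + 241524734/(-151291/9) = -255/107 + 241524734*(-9/151291) = -255/107 - 2173722606/151291 = -232626898047/16188137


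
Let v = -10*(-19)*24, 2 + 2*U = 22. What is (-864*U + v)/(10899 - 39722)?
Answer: 4080/28823 ≈ 0.14155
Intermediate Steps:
U = 10 (U = -1 + (½)*22 = -1 + 11 = 10)
v = 4560 (v = 190*24 = 4560)
(-864*U + v)/(10899 - 39722) = (-864*10 + 4560)/(10899 - 39722) = (-8640 + 4560)/(-28823) = -4080*(-1/28823) = 4080/28823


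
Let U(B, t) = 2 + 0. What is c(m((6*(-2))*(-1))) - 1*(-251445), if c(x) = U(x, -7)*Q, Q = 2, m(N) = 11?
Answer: 251449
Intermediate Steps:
U(B, t) = 2
c(x) = 4 (c(x) = 2*2 = 4)
c(m((6*(-2))*(-1))) - 1*(-251445) = 4 - 1*(-251445) = 4 + 251445 = 251449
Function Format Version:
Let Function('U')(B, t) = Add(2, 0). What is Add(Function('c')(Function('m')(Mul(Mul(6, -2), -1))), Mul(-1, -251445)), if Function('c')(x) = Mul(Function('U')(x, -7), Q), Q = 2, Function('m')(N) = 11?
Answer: 251449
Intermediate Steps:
Function('U')(B, t) = 2
Function('c')(x) = 4 (Function('c')(x) = Mul(2, 2) = 4)
Add(Function('c')(Function('m')(Mul(Mul(6, -2), -1))), Mul(-1, -251445)) = Add(4, Mul(-1, -251445)) = Add(4, 251445) = 251449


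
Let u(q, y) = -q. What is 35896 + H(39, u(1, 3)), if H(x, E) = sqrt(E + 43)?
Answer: 35896 + sqrt(42) ≈ 35903.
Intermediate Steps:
H(x, E) = sqrt(43 + E)
35896 + H(39, u(1, 3)) = 35896 + sqrt(43 - 1*1) = 35896 + sqrt(43 - 1) = 35896 + sqrt(42)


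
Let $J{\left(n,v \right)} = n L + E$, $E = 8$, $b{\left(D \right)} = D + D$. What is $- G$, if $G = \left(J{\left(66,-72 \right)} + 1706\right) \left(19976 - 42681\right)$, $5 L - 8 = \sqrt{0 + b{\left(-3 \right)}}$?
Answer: $41314018 + 299706 i \sqrt{6} \approx 4.1314 \cdot 10^{7} + 7.3413 \cdot 10^{5} i$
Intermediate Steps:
$b{\left(D \right)} = 2 D$
$L = \frac{8}{5} + \frac{i \sqrt{6}}{5}$ ($L = \frac{8}{5} + \frac{\sqrt{0 + 2 \left(-3\right)}}{5} = \frac{8}{5} + \frac{\sqrt{0 - 6}}{5} = \frac{8}{5} + \frac{\sqrt{-6}}{5} = \frac{8}{5} + \frac{i \sqrt{6}}{5} \approx 1.6 + 0.4899 i$)
$J{\left(n,v \right)} = 8 + n \left(\frac{8}{5} + \frac{i \sqrt{6}}{5}\right)$ ($J{\left(n,v \right)} = n \left(\frac{8}{5} + \frac{i \sqrt{6}}{5}\right) + 8 = 8 + n \left(\frac{8}{5} + \frac{i \sqrt{6}}{5}\right)$)
$G = -41314018 - 299706 i \sqrt{6}$ ($G = \left(\left(8 + \frac{1}{5} \cdot 66 \left(8 + i \sqrt{6}\right)\right) + 1706\right) \left(19976 - 42681\right) = \left(\left(8 + \left(\frac{528}{5} + \frac{66 i \sqrt{6}}{5}\right)\right) + 1706\right) \left(-22705\right) = \left(\left(\frac{568}{5} + \frac{66 i \sqrt{6}}{5}\right) + 1706\right) \left(-22705\right) = \left(\frac{9098}{5} + \frac{66 i \sqrt{6}}{5}\right) \left(-22705\right) = -41314018 - 299706 i \sqrt{6} \approx -4.1314 \cdot 10^{7} - 7.3413 \cdot 10^{5} i$)
$- G = - (-41314018 - 299706 i \sqrt{6}) = 41314018 + 299706 i \sqrt{6}$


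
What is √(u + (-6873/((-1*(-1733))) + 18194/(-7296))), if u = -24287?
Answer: I*√15171068811043353/790248 ≈ 155.86*I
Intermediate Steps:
√(u + (-6873/((-1*(-1733))) + 18194/(-7296))) = √(-24287 + (-6873/((-1*(-1733))) + 18194/(-7296))) = √(-24287 + (-6873/1733 + 18194*(-1/7296))) = √(-24287 + (-6873*1/1733 - 9097/3648)) = √(-24287 + (-6873/1733 - 9097/3648)) = √(-24287 - 40837805/6321984) = √(-153582863213/6321984) = I*√15171068811043353/790248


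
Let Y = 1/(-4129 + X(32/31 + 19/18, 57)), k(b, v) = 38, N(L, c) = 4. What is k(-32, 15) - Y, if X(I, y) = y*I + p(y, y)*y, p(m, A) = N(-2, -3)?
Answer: 26731324/703451 ≈ 38.000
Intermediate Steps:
p(m, A) = 4
X(I, y) = 4*y + I*y (X(I, y) = y*I + 4*y = I*y + 4*y = 4*y + I*y)
Y = -186/703451 (Y = 1/(-4129 + 57*(4 + (32/31 + 19/18))) = 1/(-4129 + 57*(4 + 1165/558)) = 1/(-4129 + 57*(3397/558)) = 1/(-4129 + 64543/186) = 1/(-703451/186) = -186/703451 ≈ -0.00026441)
k(-32, 15) - Y = 38 - 1*(-186/703451) = 38 + 186/703451 = 26731324/703451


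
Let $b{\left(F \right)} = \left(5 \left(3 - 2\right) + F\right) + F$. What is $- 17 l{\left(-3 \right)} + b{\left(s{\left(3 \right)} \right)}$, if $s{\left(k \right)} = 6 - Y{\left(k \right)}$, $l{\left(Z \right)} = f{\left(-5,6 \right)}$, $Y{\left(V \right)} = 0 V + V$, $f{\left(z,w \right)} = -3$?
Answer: $62$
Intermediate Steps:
$Y{\left(V \right)} = V$ ($Y{\left(V \right)} = 0 + V = V$)
$l{\left(Z \right)} = -3$
$s{\left(k \right)} = 6 - k$
$b{\left(F \right)} = 5 + 2 F$ ($b{\left(F \right)} = \left(5 \cdot 1 + F\right) + F = \left(5 + F\right) + F = 5 + 2 F$)
$- 17 l{\left(-3 \right)} + b{\left(s{\left(3 \right)} \right)} = \left(-17\right) \left(-3\right) + \left(5 + 2 \left(6 - 3\right)\right) = 51 + \left(5 + 2 \left(6 - 3\right)\right) = 51 + \left(5 + 2 \cdot 3\right) = 51 + \left(5 + 6\right) = 51 + 11 = 62$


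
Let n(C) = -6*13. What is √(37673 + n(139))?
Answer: √37595 ≈ 193.89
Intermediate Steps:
n(C) = -78
√(37673 + n(139)) = √(37673 - 78) = √37595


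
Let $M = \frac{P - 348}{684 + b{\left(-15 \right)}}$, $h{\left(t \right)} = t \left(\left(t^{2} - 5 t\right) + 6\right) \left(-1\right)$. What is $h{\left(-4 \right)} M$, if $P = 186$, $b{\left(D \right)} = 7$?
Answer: $- \frac{27216}{691} \approx -39.386$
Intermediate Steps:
$h{\left(t \right)} = - t \left(6 + t^{2} - 5 t\right)$ ($h{\left(t \right)} = t \left(6 + t^{2} - 5 t\right) \left(-1\right) = - t \left(6 + t^{2} - 5 t\right)$)
$M = - \frac{162}{691}$ ($M = \frac{186 - 348}{684 + 7} = - \frac{162}{691} \approx -0.23444$)
$h{\left(-4 \right)} M = - 4 \left(-6 - \left(-4\right)^{2} + 5 \left(-4\right)\right) \left(- \frac{162}{691}\right) = - 4 \left(-6 - 16 - 20\right) \left(- \frac{162}{691}\right) = \left(-4\right) \left(-42\right) \left(- \frac{162}{691}\right) = 168 \left(- \frac{162}{691}\right) = - \frac{27216}{691}$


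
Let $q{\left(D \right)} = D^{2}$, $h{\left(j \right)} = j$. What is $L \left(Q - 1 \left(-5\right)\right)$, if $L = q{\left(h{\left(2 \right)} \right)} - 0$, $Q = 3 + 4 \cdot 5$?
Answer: $112$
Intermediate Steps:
$Q = 23$ ($Q = 3 + 20 = 23$)
$L = 4$ ($L = 2^{2} - 0 = 4 + 0 = 4$)
$L \left(Q - 1 \left(-5\right)\right) = 4 \left(23 - 1 \left(-5\right)\right) = 4 \left(23 - -5\right) = 4 \left(23 + 5\right) = 4 \cdot 28 = 112$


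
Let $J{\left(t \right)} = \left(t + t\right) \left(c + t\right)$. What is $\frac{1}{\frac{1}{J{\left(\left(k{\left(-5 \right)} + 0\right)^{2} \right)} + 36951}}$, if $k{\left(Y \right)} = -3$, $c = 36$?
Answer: $37761$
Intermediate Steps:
$J{\left(t \right)} = 2 t \left(36 + t\right)$ ($J{\left(t \right)} = \left(t + t\right) \left(36 + t\right) = 2 t \left(36 + t\right)$)
$\frac{1}{\frac{1}{J{\left(\left(k{\left(-5 \right)} + 0\right)^{2} \right)} + 36951}} = \frac{1}{\frac{1}{2 \left(-3 + 0\right)^{2} \left(36 + \left(-3 + 0\right)^{2}\right) + 36951}} = \frac{1}{\frac{1}{2 \left(-3\right)^{2} \left(36 + \left(-3\right)^{2}\right) + 36951}} = \frac{1}{\frac{1}{2 \cdot 9 \left(36 + 9\right) + 36951}} = \frac{1}{\frac{1}{2 \cdot 9 \cdot 45 + 36951}} = \frac{1}{\frac{1}{810 + 36951}} = \frac{1}{\frac{1}{37761}} = 37761$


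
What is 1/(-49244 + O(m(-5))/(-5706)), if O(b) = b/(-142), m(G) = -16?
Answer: -202563/9975012376 ≈ -2.0307e-5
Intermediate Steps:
O(b) = -b/142 (O(b) = b*(-1/142) = -b/142)
1/(-49244 + O(m(-5))/(-5706)) = 1/(-49244 - 1/142*(-16)/(-5706)) = 1/(-49244 + (8/71)*(-1/5706)) = 1/(-49244 - 4/202563) = 1/(-9975012376/202563) = -202563/9975012376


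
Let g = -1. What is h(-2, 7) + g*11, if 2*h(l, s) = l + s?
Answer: -17/2 ≈ -8.5000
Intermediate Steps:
h(l, s) = l/2 + s/2 (h(l, s) = (l + s)/2 = l/2 + s/2)
h(-2, 7) + g*11 = ((½)*(-2) + (½)*7) - 1*11 = (-1 + 7/2) - 11 = 5/2 - 11 = -17/2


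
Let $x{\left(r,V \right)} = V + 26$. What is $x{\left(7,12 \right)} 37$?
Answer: $1406$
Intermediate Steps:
$x{\left(r,V \right)} = 26 + V$
$x{\left(7,12 \right)} 37 = \left(26 + 12\right) 37 = 38 \cdot 37 = 1406$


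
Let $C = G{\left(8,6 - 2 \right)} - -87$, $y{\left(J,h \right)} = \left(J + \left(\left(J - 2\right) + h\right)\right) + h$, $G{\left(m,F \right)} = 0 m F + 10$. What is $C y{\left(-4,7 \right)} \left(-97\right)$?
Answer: $-37636$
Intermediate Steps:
$G{\left(m,F \right)} = 10$ ($G{\left(m,F \right)} = 0 F + 10 = 0 + 10 = 10$)
$y{\left(J,h \right)} = -2 + 2 J + 2 h$ ($y{\left(J,h \right)} = \left(J + \left(\left(-2 + J\right) + h\right)\right) + h = \left(J + \left(-2 + J + h\right)\right) + h = \left(-2 + h + 2 J\right) + h = -2 + 2 J + 2 h$)
$C = 97$ ($C = 10 - -87 = 10 + 87 = 97$)
$C y{\left(-4,7 \right)} \left(-97\right) = 97 \left(-2 + 2 \left(-4\right) + 2 \cdot 7\right) \left(-97\right) = 97 \left(-2 - 8 + 14\right) \left(-97\right) = 97 \cdot 4 \left(-97\right) = 388 \left(-97\right) = -37636$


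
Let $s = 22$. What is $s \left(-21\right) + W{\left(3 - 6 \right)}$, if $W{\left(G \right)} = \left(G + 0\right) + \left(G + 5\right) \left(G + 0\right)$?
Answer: $-471$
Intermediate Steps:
$W{\left(G \right)} = G + G \left(5 + G\right)$ ($W{\left(G \right)} = G + \left(5 + G\right) G = G + G \left(5 + G\right)$)
$s \left(-21\right) + W{\left(3 - 6 \right)} = 22 \left(-21\right) + \left(3 - 6\right) \left(6 + \left(3 - 6\right)\right) = -462 + \left(3 - 6\right) \left(6 + \left(3 - 6\right)\right) = -462 - 3 \left(6 - 3\right) = -462 - 9 = -471$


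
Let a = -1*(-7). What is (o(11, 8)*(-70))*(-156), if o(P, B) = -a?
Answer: -76440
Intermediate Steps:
a = 7
o(P, B) = -7 (o(P, B) = -1*7 = -7)
(o(11, 8)*(-70))*(-156) = -7*(-70)*(-156) = 490*(-156) = -76440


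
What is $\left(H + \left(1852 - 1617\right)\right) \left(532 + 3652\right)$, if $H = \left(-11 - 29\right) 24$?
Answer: $-3033400$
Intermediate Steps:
$H = -960$ ($H = \left(-40\right) 24 = -960$)
$\left(H + \left(1852 - 1617\right)\right) \left(532 + 3652\right) = \left(-960 + \left(1852 - 1617\right)\right) \left(532 + 3652\right) = \left(-960 + \left(1852 - 1617\right)\right) 4184 = \left(-960 + 235\right) 4184 = \left(-725\right) 4184 = -3033400$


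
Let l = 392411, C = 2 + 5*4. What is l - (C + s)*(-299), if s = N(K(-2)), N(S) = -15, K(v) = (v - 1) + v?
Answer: 394504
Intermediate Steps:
K(v) = -1 + 2*v (K(v) = (-1 + v) + v = -1 + 2*v)
C = 22 (C = 2 + 20 = 22)
s = -15
l - (C + s)*(-299) = 392411 - (22 - 15)*(-299) = 392411 - 7*(-299) = 392411 - 1*(-2093) = 392411 + 2093 = 394504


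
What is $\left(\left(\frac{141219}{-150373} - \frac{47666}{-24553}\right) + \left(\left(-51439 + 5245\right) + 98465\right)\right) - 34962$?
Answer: $\frac{63910402357432}{3692108269} \approx 17310.0$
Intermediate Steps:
$\left(\left(\frac{141219}{-150373} - \frac{47666}{-24553}\right) + \left(\left(-51439 + 5245\right) + 98465\right)\right) - 34962 = \left(\left(141219 \left(- \frac{1}{150373}\right) - - \frac{47666}{24553}\right) + \left(-46194 + 98465\right)\right) - 34962 = \left(\left(- \frac{141219}{150373} + \frac{47666}{24553}\right) + 52271\right) - 34962 = \left(\frac{3700329311}{3692108269} + 52271\right) - 34962 = \frac{192993891658210}{3692108269} - 34962 = \frac{63910402357432}{3692108269}$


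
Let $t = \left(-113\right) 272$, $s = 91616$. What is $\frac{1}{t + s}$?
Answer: $\frac{1}{60880} \approx 1.6426 \cdot 10^{-5}$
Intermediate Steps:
$t = -30736$
$\frac{1}{t + s} = \frac{1}{-30736 + 91616} = \frac{1}{60880}$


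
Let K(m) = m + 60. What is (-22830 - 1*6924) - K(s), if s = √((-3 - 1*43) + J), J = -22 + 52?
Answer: -29814 - 4*I ≈ -29814.0 - 4.0*I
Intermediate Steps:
J = 30
s = 4*I (s = √((-3 - 1*43) + 30) = √((-3 - 43) + 30) = √(-46 + 30) = √(-16) = 4*I ≈ 4.0*I)
K(m) = 60 + m
(-22830 - 1*6924) - K(s) = (-22830 - 1*6924) - (60 + 4*I) = (-22830 - 6924) + (-60 - 4*I) = -29754 + (-60 - 4*I) = -29814 - 4*I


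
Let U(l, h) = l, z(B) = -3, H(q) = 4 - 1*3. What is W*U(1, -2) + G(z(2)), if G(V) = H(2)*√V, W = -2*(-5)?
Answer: 10 + I*√3 ≈ 10.0 + 1.732*I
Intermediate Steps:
H(q) = 1 (H(q) = 4 - 3 = 1)
W = 10
G(V) = √V (G(V) = 1*√V = √V)
W*U(1, -2) + G(z(2)) = 10*1 + √(-3) = 10 + I*√3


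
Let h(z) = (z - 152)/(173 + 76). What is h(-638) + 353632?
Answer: 88053578/249 ≈ 3.5363e+5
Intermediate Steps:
h(z) = -152/249 + z/249 (h(z) = (-152 + z)/249 = (-152 + z)*(1/249) = -152/249 + z/249)
h(-638) + 353632 = (-152/249 + (1/249)*(-638)) + 353632 = (-152/249 - 638/249) + 353632 = -790/249 + 353632 = 88053578/249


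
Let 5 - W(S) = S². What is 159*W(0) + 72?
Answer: 867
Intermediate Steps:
W(S) = 5 - S²
159*W(0) + 72 = 159*(5 - 1*0²) + 72 = 159*(5 - 1*0) + 72 = 159*(5 + 0) + 72 = 159*5 + 72 = 795 + 72 = 867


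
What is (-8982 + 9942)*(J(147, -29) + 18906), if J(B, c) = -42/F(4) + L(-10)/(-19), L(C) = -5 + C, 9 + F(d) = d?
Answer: 345013056/19 ≈ 1.8159e+7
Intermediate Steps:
F(d) = -9 + d
J(B, c) = 873/95 (J(B, c) = -42/(-9 + 4) + (-5 - 10)/(-19) = -42/(-5) - 15*(-1/19) = -42*(-1/5) + 15/19 = 42/5 + 15/19 = 873/95)
(-8982 + 9942)*(J(147, -29) + 18906) = (-8982 + 9942)*(873/95 + 18906) = 960*(1796943/95) = 345013056/19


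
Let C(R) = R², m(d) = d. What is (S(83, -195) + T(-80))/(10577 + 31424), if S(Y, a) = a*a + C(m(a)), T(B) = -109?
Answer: 75941/42001 ≈ 1.8081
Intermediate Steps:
S(Y, a) = 2*a² (S(Y, a) = a*a + a² = a² + a² = 2*a²)
(S(83, -195) + T(-80))/(10577 + 31424) = (2*(-195)² - 109)/(10577 + 31424) = (2*38025 - 109)/42001 = (76050 - 109)*(1/42001) = 75941*(1/42001) = 75941/42001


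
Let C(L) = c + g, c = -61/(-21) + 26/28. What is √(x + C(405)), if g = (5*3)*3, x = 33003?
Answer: √1189866/6 ≈ 181.80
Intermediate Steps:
g = 45 (g = 15*3 = 45)
c = 23/6 (c = -61*(-1/21) + 26*(1/28) = 61/21 + 13/14 = 23/6 ≈ 3.8333)
C(L) = 293/6 (C(L) = 23/6 + 45 = 293/6)
√(x + C(405)) = √(33003 + 293/6) = √(198311/6) = √1189866/6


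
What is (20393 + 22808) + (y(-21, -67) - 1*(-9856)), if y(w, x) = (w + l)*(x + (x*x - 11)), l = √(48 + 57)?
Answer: -39574 + 4411*√105 ≈ 5625.3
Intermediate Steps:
l = √105 ≈ 10.247
y(w, x) = (w + √105)*(-11 + x + x²) (y(w, x) = (w + √105)*(x + (x*x - 11)) = (w + √105)*(x + (x² - 11)) = (w + √105)*(x + (-11 + x²)) = (w + √105)*(-11 + x + x²))
(20393 + 22808) + (y(-21, -67) - 1*(-9856)) = (20393 + 22808) + ((-11*(-21) - 11*√105 - 21*(-67) - 21*(-67)² - 67*√105 + √105*(-67)²) - 1*(-9856)) = 43201 + ((231 - 11*√105 + 1407 - 21*4489 - 67*√105 + √105*4489) + 9856) = 43201 + ((231 - 11*√105 + 1407 - 94269 - 67*√105 + 4489*√105) + 9856) = 43201 + ((-92631 + 4411*√105) + 9856) = 43201 + (-82775 + 4411*√105) = -39574 + 4411*√105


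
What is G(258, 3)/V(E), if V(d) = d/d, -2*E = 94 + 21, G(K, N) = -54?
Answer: -54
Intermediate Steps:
E = -115/2 (E = -(94 + 21)/2 = -½*115 = -115/2 ≈ -57.500)
V(d) = 1
G(258, 3)/V(E) = -54/1 = -54*1 = -54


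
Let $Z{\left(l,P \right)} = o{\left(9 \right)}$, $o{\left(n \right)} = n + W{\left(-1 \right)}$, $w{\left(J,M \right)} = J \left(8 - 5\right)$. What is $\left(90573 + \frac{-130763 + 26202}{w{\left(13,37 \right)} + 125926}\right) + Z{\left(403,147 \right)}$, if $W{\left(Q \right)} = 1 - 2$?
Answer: $\frac{11409931104}{125965} \approx 90580.0$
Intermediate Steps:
$W{\left(Q \right)} = -1$ ($W{\left(Q \right)} = 1 - 2 = -1$)
$w{\left(J,M \right)} = 3 J$ ($w{\left(J,M \right)} = J 3 = 3 J$)
$o{\left(n \right)} = -1 + n$ ($o{\left(n \right)} = n - 1 = -1 + n$)
$Z{\left(l,P \right)} = 8$ ($Z{\left(l,P \right)} = -1 + 9 = 8$)
$\left(90573 + \frac{-130763 + 26202}{w{\left(13,37 \right)} + 125926}\right) + Z{\left(403,147 \right)} = \left(90573 + \frac{-130763 + 26202}{3 \cdot 13 + 125926}\right) + 8 = \left(90573 - \frac{104561}{39 + 125926}\right) + 8 = \left(90573 - \frac{104561}{125965}\right) + 8 = \frac{11408923384}{125965} + 8 = \frac{11409931104}{125965}$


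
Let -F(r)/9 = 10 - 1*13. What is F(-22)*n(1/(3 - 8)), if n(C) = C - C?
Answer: 0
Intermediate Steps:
F(r) = 27 (F(r) = -9*(10 - 1*13) = -9*(10 - 13) = -9*(-3) = 27)
n(C) = 0
F(-22)*n(1/(3 - 8)) = 27*0 = 0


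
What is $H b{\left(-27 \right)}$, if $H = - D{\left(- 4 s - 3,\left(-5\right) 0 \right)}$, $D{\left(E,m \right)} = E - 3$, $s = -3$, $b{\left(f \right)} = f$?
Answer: $162$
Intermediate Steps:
$D{\left(E,m \right)} = -3 + E$ ($D{\left(E,m \right)} = E - 3 = -3 + E$)
$H = -6$ ($H = - (-3 - -9) = - (-3 + \left(12 - 3\right)) = - (-3 + 9) = \left(-1\right) 6 = -6$)
$H b{\left(-27 \right)} = \left(-6\right) \left(-27\right) = 162$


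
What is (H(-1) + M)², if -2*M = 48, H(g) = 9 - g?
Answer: 196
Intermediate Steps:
M = -24 (M = -½*48 = -24)
(H(-1) + M)² = ((9 - 1*(-1)) - 24)² = ((9 + 1) - 24)² = (10 - 24)² = (-14)² = 196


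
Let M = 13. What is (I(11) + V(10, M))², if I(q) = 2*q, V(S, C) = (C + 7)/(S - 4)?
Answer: 5776/9 ≈ 641.78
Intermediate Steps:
V(S, C) = (7 + C)/(-4 + S)
(I(11) + V(10, M))² = (2*11 + (7 + 13)/(-4 + 10))² = (22 + 20/6)² = (22 + (⅙)*20)² = (22 + 10/3)² = (76/3)² = 5776/9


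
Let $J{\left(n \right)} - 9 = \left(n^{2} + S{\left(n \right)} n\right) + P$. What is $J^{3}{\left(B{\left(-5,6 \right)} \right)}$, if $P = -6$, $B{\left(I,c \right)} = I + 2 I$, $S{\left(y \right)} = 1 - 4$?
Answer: $20346417$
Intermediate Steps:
$S{\left(y \right)} = -3$
$B{\left(I,c \right)} = 3 I$
$J{\left(n \right)} = 3 + n^{2} - 3 n$ ($J{\left(n \right)} = 9 - \left(6 - n^{2} + 3 n\right) = 3 + n^{2} - 3 n$)
$J^{3}{\left(B{\left(-5,6 \right)} \right)} = \left(3 + \left(3 \left(-5\right)\right)^{2} - 3 \cdot 3 \left(-5\right)\right)^{3} = \left(3 + \left(-15\right)^{2} - -45\right)^{3} = \left(3 + 225 + 45\right)^{3} = 273^{3} = 20346417$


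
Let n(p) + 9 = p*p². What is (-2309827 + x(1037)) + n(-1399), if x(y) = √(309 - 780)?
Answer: -2740434035 + I*√471 ≈ -2.7404e+9 + 21.703*I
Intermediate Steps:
n(p) = -9 + p³ (n(p) = -9 + p*p² = -9 + p³)
x(y) = I*√471 (x(y) = √(-471) = I*√471)
(-2309827 + x(1037)) + n(-1399) = (-2309827 + I*√471) + (-9 + (-1399)³) = (-2309827 + I*√471) + (-9 - 2738124199) = (-2309827 + I*√471) - 2738124208 = -2740434035 + I*√471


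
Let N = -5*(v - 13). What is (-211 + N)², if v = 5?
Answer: 29241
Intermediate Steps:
N = 40 (N = -5*(5 - 13) = -5*(-8) = 40)
(-211 + N)² = (-211 + 40)² = (-171)² = 29241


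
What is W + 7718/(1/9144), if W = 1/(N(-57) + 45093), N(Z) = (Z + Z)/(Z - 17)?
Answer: 117751563405253/1668498 ≈ 7.0573e+7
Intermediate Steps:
N(Z) = 2*Z/(-17 + Z) (N(Z) = (2*Z)/(-17 + Z) = 2*Z/(-17 + Z))
W = 37/1668498 (W = 1/(2*(-57)/(-17 - 57) + 45093) = 1/(2*(-57)/(-74) + 45093) = 1/(2*(-57)*(-1/74) + 45093) = 1/(57/37 + 45093) = 1/(1668498/37) = 37/1668498 ≈ 2.2176e-5)
W + 7718/(1/9144) = 37/1668498 + 7718/(1/9144) = 37/1668498 + 7718*9144 = 37/1668498 + 70573392 = 117751563405253/1668498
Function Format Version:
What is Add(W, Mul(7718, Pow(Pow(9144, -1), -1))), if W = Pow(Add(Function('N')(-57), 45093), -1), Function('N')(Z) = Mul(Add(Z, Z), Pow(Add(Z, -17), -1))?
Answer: Rational(117751563405253, 1668498) ≈ 7.0573e+7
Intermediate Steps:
Function('N')(Z) = Mul(2, Z, Pow(Add(-17, Z), -1)) (Function('N')(Z) = Mul(Mul(2, Z), Pow(Add(-17, Z), -1)) = Mul(2, Z, Pow(Add(-17, Z), -1)))
W = Rational(37, 1668498) (W = Pow(Add(Mul(2, -57, Pow(Add(-17, -57), -1)), 45093), -1) = Pow(Add(Mul(2, -57, Pow(-74, -1)), 45093), -1) = Pow(Add(Mul(2, -57, Rational(-1, 74)), 45093), -1) = Pow(Add(Rational(57, 37), 45093), -1) = Pow(Rational(1668498, 37), -1) = Rational(37, 1668498) ≈ 2.2176e-5)
Add(W, Mul(7718, Pow(Pow(9144, -1), -1))) = Add(Rational(37, 1668498), Mul(7718, Pow(Pow(9144, -1), -1))) = Add(Rational(37, 1668498), Mul(7718, Pow(Rational(1, 9144), -1))) = Add(Rational(37, 1668498), Mul(7718, 9144)) = Add(Rational(37, 1668498), 70573392) = Rational(117751563405253, 1668498)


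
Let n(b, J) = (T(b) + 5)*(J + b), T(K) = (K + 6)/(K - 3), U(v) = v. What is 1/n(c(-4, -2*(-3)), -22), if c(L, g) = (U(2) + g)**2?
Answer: 61/15750 ≈ 0.0038730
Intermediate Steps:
c(L, g) = (2 + g)**2
T(K) = (6 + K)/(-3 + K)
n(b, J) = (5 + (6 + b)/(-3 + b))*(J + b) (n(b, J) = ((6 + b)/(-3 + b) + 5)*(J + b) = (5 + (6 + b)/(-3 + b))*(J + b))
1/n(c(-4, -2*(-3)), -22) = 1/(3*(-3*(-22) - 3*(2 - 2*(-3))**2 + 2*((2 - 2*(-3))**2)**2 + 2*(-22)*(2 - 2*(-3))**2)/(-3 + (2 - 2*(-3))**2)) = 1/(3*(66 - 3*(2 + 6)**2 + 2*((2 + 6)**2)**2 + 2*(-22)*(2 + 6)**2)/(-3 + (2 + 6)**2)) = 1/(3*(66 - 3*8**2 + 2*(8**2)**2 + 2*(-22)*8**2)/(-3 + 8**2)) = 1/(3*(66 - 3*64 + 2*64**2 + 2*(-22)*64)/(-3 + 64)) = 1/(3*(66 - 192 + 2*4096 - 2816)/61) = 1/(3*(1/61)*(66 - 192 + 8192 - 2816)) = 1/(3*(1/61)*5250) = 1/(15750/61) = 61/15750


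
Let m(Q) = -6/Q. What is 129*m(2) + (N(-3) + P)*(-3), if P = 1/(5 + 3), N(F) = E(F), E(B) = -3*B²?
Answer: -2451/8 ≈ -306.38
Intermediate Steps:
N(F) = -3*F²
P = ⅛ (P = 1/8 = ⅛ ≈ 0.12500)
129*m(2) + (N(-3) + P)*(-3) = 129*(-6/2) + (-3*(-3)² + ⅛)*(-3) = 129*(-6*½) + (-3*9 + ⅛)*(-3) = 129*(-3) + (-27 + ⅛)*(-3) = -387 - 215/8*(-3) = -387 + 645/8 = -2451/8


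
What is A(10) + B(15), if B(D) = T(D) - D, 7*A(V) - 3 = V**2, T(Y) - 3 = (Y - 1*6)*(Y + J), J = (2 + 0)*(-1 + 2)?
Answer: 1090/7 ≈ 155.71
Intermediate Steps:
J = 2 (J = 2*1 = 2)
T(Y) = 3 + (-6 + Y)*(2 + Y) (T(Y) = 3 + (Y - 1*6)*(Y + 2) = 3 + (Y - 6)*(2 + Y) = 3 + (-6 + Y)*(2 + Y))
A(V) = 3/7 + V**2/7
B(D) = -9 + D**2 - 5*D (B(D) = (-9 + D**2 - 4*D) - D = -9 + D**2 - 5*D)
A(10) + B(15) = (3/7 + (1/7)*10**2) + (-9 + 15**2 - 5*15) = (3/7 + (1/7)*100) + (-9 + 225 - 75) = (3/7 + 100/7) + 141 = 103/7 + 141 = 1090/7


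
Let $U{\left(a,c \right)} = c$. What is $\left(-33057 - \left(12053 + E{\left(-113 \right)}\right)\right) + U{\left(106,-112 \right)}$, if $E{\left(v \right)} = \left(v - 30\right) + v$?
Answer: $-44966$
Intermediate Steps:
$E{\left(v \right)} = -30 + 2 v$ ($E{\left(v \right)} = \left(-30 + v\right) + v = -30 + 2 v$)
$\left(-33057 - \left(12053 + E{\left(-113 \right)}\right)\right) + U{\left(106,-112 \right)} = \left(-33057 - \left(12023 - 226\right)\right) - 112 = \left(-33057 - 11797\right) - 112 = -44854 - 112 = -44966$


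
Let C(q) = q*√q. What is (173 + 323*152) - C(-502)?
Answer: 49269 + 502*I*√502 ≈ 49269.0 + 11247.0*I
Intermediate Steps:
C(q) = q^(3/2)
(173 + 323*152) - C(-502) = (173 + 323*152) - (-502)^(3/2) = (173 + 49096) - (-502)*I*√502 = 49269 + 502*I*√502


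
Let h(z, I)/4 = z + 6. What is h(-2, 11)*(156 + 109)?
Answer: 4240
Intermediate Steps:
h(z, I) = 24 + 4*z (h(z, I) = 4*(z + 6) = 4*(6 + z) = 24 + 4*z)
h(-2, 11)*(156 + 109) = (24 + 4*(-2))*(156 + 109) = (24 - 8)*265 = 16*265 = 4240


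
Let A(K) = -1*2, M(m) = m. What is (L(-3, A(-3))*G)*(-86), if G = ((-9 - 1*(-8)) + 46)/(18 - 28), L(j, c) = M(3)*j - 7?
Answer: -6192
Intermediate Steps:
A(K) = -2
L(j, c) = -7 + 3*j (L(j, c) = 3*j - 7 = -7 + 3*j)
G = -9/2 (G = ((-9 + 8) + 46)/(-10) = (-1 + 46)*(-⅒) = 45*(-⅒) = -9/2 ≈ -4.5000)
(L(-3, A(-3))*G)*(-86) = ((-7 + 3*(-3))*(-9/2))*(-86) = ((-7 - 9)*(-9/2))*(-86) = -16*(-9/2)*(-86) = 72*(-86) = -6192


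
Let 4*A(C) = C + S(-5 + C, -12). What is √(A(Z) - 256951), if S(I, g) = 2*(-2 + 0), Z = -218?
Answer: I*√1028026/2 ≈ 506.96*I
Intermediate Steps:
S(I, g) = -4 (S(I, g) = 2*(-2) = -4)
A(C) = -1 + C/4 (A(C) = (C - 4)/4 = (-4 + C)/4 = -1 + C/4)
√(A(Z) - 256951) = √((-1 + (¼)*(-218)) - 256951) = √((-1 - 109/2) - 256951) = √(-111/2 - 256951) = √(-514013/2) = I*√1028026/2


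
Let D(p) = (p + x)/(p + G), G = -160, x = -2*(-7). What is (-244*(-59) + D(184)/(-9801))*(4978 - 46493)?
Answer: -710008087205/1188 ≈ -5.9765e+8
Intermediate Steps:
x = 14
D(p) = (14 + p)/(-160 + p) (D(p) = (p + 14)/(p - 160) = (14 + p)/(-160 + p))
(-244*(-59) + D(184)/(-9801))*(4978 - 46493) = (-244*(-59) + ((14 + 184)/(-160 + 184))/(-9801))*(4978 - 46493) = (14396 + (198/24)*(-1/9801))*(-41515) = (14396 + ((1/24)*198)*(-1/9801))*(-41515) = (14396 + (33/4)*(-1/9801))*(-41515) = (14396 - 1/1188)*(-41515) = (17102447/1188)*(-41515) = -710008087205/1188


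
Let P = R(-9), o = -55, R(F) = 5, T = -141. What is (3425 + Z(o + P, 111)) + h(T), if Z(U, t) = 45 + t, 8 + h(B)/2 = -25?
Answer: 3515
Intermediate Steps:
P = 5
h(B) = -66 (h(B) = -16 + 2*(-25) = -16 - 50 = -66)
(3425 + Z(o + P, 111)) + h(T) = (3425 + (45 + 111)) - 66 = (3425 + 156) - 66 = 3581 - 66 = 3515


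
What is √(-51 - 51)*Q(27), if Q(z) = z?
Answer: 27*I*√102 ≈ 272.69*I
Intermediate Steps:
√(-51 - 51)*Q(27) = √(-51 - 51)*27 = √(-102)*27 = (I*√102)*27 = 27*I*√102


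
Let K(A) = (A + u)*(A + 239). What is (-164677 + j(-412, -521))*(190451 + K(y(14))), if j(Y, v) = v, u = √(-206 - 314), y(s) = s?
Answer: -32047255614 - 83590188*I*√130 ≈ -3.2047e+10 - 9.5307e+8*I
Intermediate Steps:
u = 2*I*√130 (u = √(-520) = 2*I*√130 ≈ 22.803*I)
K(A) = (239 + A)*(A + 2*I*√130) (K(A) = (A + 2*I*√130)*(A + 239) = (A + 2*I*√130)*(239 + A) = (239 + A)*(A + 2*I*√130))
(-164677 + j(-412, -521))*(190451 + K(y(14))) = (-164677 - 521)*(190451 + (14² + 239*14 + 478*I*√130 + 2*I*14*√130)) = -165198*(190451 + (196 + 3346 + 478*I*√130 + 28*I*√130)) = -165198*(190451 + (3542 + 506*I*√130)) = -165198*(193993 + 506*I*√130) = -32047255614 - 83590188*I*√130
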